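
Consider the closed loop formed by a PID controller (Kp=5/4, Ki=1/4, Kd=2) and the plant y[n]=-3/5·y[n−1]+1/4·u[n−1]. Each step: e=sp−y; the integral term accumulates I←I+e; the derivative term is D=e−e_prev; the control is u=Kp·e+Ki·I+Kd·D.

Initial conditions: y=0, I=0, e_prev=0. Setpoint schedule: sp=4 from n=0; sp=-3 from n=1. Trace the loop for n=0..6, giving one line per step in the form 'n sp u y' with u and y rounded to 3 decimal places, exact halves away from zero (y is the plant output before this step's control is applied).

(exact arithmetic carried between steps; '≈' marks a value shown rounded to 6 d.p. or computed from one; I and e_prev carry over from the previous line; the table rounds u and y to 3 d.p., halves away from zero)
n=0: y=0, sp=4, e=sp−y=4; I=4, D=e−e_prev=4; u=5/4·4+1/4·4+2·4=14; next y=-3/5·0+1/4·14=3.5
n=1: y=3.5, sp=-3, e=sp−y=-6.5; I=-2.5, D=e−e_prev=-10.5; u=5/4·(-6.5)+1/4·(-2.5)+2·(-10.5)=-29.75; next y=-3/5·3.5+1/4·(-29.75)=-9.5375
n=2: y=-9.5375, sp=-3, e=sp−y=6.5375; I=4.0375, D=e−e_prev=13.0375; u=5/4·6.5375+1/4·4.0375+2·13.0375=35.25625; next y=-3/5·(-9.5375)+1/4·35.25625≈14.536563
n=3: y≈14.536563, sp=-3, e=sp−y≈-17.536563; I≈-13.499063, D=e−e_prev≈-24.074063; u=5/4·(-17.536563)+1/4·(-13.499063)+2·(-24.074063)≈-73.443594; next y=-3/5·14.536563+1/4·(-73.443594)≈-27.082836
n=4: y≈-27.082836, sp=-3, e=sp−y≈24.082836; I≈10.583773, D=e−e_prev≈41.619398; u=5/4·24.082836+1/4·10.583773+2·41.619398≈115.988285; next y=-3/5·(-27.082836)+1/4·115.988285≈45.246773
n=5: y≈45.246773, sp=-3, e=sp−y≈-48.246773; I≈-37.662999, D=e−e_prev≈-72.329609; u=5/4·(-48.246773)+1/4·(-37.662999)+2·(-72.329609)≈-214.383433; next y=-3/5·45.246773+1/4·(-214.383433)≈-80.743922
n=6: y≈-80.743922, sp=-3, e=sp−y≈77.743922; I≈40.080923, D=e−e_prev≈125.990695; u=5/4·77.743922+1/4·40.080923+2·125.990695≈359.181523; next y=-3/5·(-80.743922)+1/4·359.181523≈138.241734

0 4 14.000 0.000
1 -3 -29.750 3.500
2 -3 35.256 -9.538
3 -3 -73.444 14.537
4 -3 115.988 -27.083
5 -3 -214.383 45.247
6 -3 359.182 -80.744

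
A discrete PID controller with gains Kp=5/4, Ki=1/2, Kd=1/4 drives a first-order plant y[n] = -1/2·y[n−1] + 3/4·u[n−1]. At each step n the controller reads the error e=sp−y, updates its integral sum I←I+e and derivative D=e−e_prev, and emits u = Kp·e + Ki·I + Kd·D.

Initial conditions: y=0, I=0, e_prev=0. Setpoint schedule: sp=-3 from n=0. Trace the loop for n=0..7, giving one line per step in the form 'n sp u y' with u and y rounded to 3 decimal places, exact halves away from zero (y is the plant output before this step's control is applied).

(exact arithmetic carried between steps; '≈' marks a value shown rounded to 6 d.p. or computed from one; I and e_prev carry over from the previous line; the table rounds u and y to 3 d.p., halves away from zero)
n=0: y=0, sp=-3, e=sp−y=-3; I=-3, D=e−e_prev=-3; u=5/4·(-3)+1/2·(-3)+1/4·(-3)=-6; next y=-1/2·0+3/4·(-6)=-4.5
n=1: y=-4.5, sp=-3, e=sp−y=1.5; I=-1.5, D=e−e_prev=4.5; u=5/4·1.5+1/2·(-1.5)+1/4·4.5=2.25; next y=-1/2·(-4.5)+3/4·2.25=3.9375
n=2: y=3.9375, sp=-3, e=sp−y=-6.9375; I=-8.4375, D=e−e_prev=-8.4375; u=5/4·(-6.9375)+1/2·(-8.4375)+1/4·(-8.4375)=-15; next y=-1/2·3.9375+3/4·(-15)=-13.21875
n=3: y=-13.21875, sp=-3, e=sp−y=10.21875; I=1.78125, D=e−e_prev=17.15625; u=5/4·10.21875+1/2·1.78125+1/4·17.15625=17.953125; next y=-1/2·(-13.21875)+3/4·17.953125≈20.074219
n=4: y≈20.074219, sp=-3, e=sp−y≈-23.074219; I≈-21.292969, D=e−e_prev≈-33.292969; u=5/4·(-23.074219)+1/2·(-21.292969)+1/4·(-33.292969)≈-47.8125; next y=-1/2·20.074219+3/4·(-47.8125)≈-45.896484
n=5: y≈-45.896484, sp=-3, e=sp−y≈42.896484; I≈21.603516, D=e−e_prev≈65.970703; u=5/4·42.896484+1/2·21.603516+1/4·65.970703≈80.915039; next y=-1/2·(-45.896484)+3/4·80.915039≈83.634521
n=6: y≈83.634521, sp=-3, e=sp−y≈-86.634521; I≈-65.031006, D=e−e_prev≈-129.531006; u=5/4·(-86.634521)+1/2·(-65.031006)+1/4·(-129.531006)≈-173.191406; next y=-1/2·83.634521+3/4·(-173.191406)≈-171.710815
n=7: y≈-171.710815, sp=-3, e=sp−y≈168.710815; I≈103.679810, D=e−e_prev≈255.345337; u=5/4·168.710815+1/2·103.679810+1/4·255.345337≈326.564758; next y=-1/2·(-171.710815)+3/4·326.564758≈330.778976

0 -3 -6.000 0.000
1 -3 2.250 -4.500
2 -3 -15.000 3.938
3 -3 17.953 -13.219
4 -3 -47.813 20.074
5 -3 80.915 -45.896
6 -3 -173.191 83.635
7 -3 326.565 -171.711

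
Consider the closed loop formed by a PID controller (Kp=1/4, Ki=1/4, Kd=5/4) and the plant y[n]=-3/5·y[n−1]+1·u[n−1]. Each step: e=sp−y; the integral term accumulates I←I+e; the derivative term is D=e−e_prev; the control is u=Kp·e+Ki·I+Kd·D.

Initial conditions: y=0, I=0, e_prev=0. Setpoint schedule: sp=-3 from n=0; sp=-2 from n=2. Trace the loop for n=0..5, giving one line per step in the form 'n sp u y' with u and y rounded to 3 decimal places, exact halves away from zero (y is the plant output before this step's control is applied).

(exact arithmetic carried between steps; '≈' marks a value shown rounded to 6 d.p. or computed from one; I and e_prev carry over from the previous line; the table rounds u and y to 3 d.p., halves away from zero)
n=0: y=0, sp=-3, e=sp−y=-3; I=-3, D=e−e_prev=-3; u=1/4·(-3)+1/4·(-3)+5/4·(-3)=-5.25; next y=-3/5·0+1·(-5.25)=-5.25
n=1: y=-5.25, sp=-3, e=sp−y=2.25; I=-0.75, D=e−e_prev=5.25; u=1/4·2.25+1/4·(-0.75)+5/4·5.25=6.9375; next y=-3/5·(-5.25)+1·6.9375=10.0875
n=2: y=10.0875, sp=-2, e=sp−y=-12.0875; I=-12.8375, D=e−e_prev=-14.3375; u=1/4·(-12.0875)+1/4·(-12.8375)+5/4·(-14.3375)=-24.153125; next y=-3/5·10.0875+1·(-24.153125)=-30.205625
n=3: y=-30.205625, sp=-2, e=sp−y=28.205625; I=15.368125, D=e−e_prev=40.293125; u=1/4·28.205625+1/4·15.368125+5/4·40.293125≈61.259844; next y=-3/5·(-30.205625)+1·61.259844≈79.383219
n=4: y≈79.383219, sp=-2, e=sp−y≈-81.383219; I≈-66.015094, D=e−e_prev≈-109.588844; u=1/4·(-81.383219)+1/4·(-66.015094)+5/4·(-109.588844)≈-173.835633; next y=-3/5·79.383219+1·(-173.835633)≈-221.465564
n=5: y≈-221.465564, sp=-2, e=sp−y≈219.465564; I≈153.450470, D=e−e_prev≈300.848783; u=1/4·219.465564+1/4·153.450470+5/4·300.848783≈469.289987; next y=-3/5·(-221.465564)+1·469.289987≈602.169326

0 -3 -5.250 0.000
1 -3 6.938 -5.250
2 -2 -24.153 10.088
3 -2 61.260 -30.206
4 -2 -173.836 79.383
5 -2 469.290 -221.466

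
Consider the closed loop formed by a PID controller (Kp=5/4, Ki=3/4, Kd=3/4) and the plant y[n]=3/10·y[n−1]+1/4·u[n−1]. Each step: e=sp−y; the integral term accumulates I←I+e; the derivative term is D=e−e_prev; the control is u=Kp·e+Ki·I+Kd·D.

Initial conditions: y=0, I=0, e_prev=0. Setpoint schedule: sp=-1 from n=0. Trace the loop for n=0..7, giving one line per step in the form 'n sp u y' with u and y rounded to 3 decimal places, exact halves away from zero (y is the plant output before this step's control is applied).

0 -1 -2.750 0.000
1 -1 -0.859 -0.688
2 -1 -2.342 -0.421
3 -1 -1.777 -0.712
4 -1 -2.360 -0.658
5 -1 -2.220 -0.787
6 -1 -2.466 -0.791
7 -1 -2.453 -0.854

(exact arithmetic carried between steps; '≈' marks a value shown rounded to 6 d.p. or computed from one; I and e_prev carry over from the previous line; the table rounds u and y to 3 d.p., halves away from zero)
n=0: y=0, sp=-1, e=sp−y=-1; I=-1, D=e−e_prev=-1; u=5/4·(-1)+3/4·(-1)+3/4·(-1)=-2.75; next y=3/10·0+1/4·(-2.75)=-0.6875
n=1: y=-0.6875, sp=-1, e=sp−y=-0.3125; I=-1.3125, D=e−e_prev=0.6875; u=5/4·(-0.3125)+3/4·(-1.3125)+3/4·0.6875=-0.859375; next y=3/10·(-0.6875)+1/4·(-0.859375)≈-0.421094
n=2: y≈-0.421094, sp=-1, e=sp−y≈-0.578906; I≈-1.891406, D=e−e_prev≈-0.266406; u=5/4·(-0.578906)+3/4·(-1.891406)+3/4·(-0.266406)≈-2.341992; next y=3/10·(-0.421094)+1/4·(-2.341992)≈-0.711826
n=3: y≈-0.711826, sp=-1, e=sp−y≈-0.288174; I≈-2.179580, D=e−e_prev≈0.290732; u=5/4·(-0.288174)+3/4·(-2.179580)+3/4·0.290732≈-1.776853; next y=3/10·(-0.711826)+1/4·(-1.776853)≈-0.657761
n=4: y≈-0.657761, sp=-1, e=sp−y≈-0.342239; I≈-2.521819, D=e−e_prev≈-0.054065; u=5/4·(-0.342239)+3/4·(-2.521819)+3/4·(-0.054065)≈-2.359712; next y=3/10·(-0.657761)+1/4·(-2.359712)≈-0.787256
n=5: y≈-0.787256, sp=-1, e=sp−y≈-0.212744; I≈-2.734563, D=e−e_prev≈0.129495; u=5/4·(-0.212744)+3/4·(-2.734563)+3/4·0.129495≈-2.219730; next y=3/10·(-0.787256)+1/4·(-2.219730)≈-0.791109
n=6: y≈-0.791109, sp=-1, e=sp−y≈-0.208891; I≈-2.943453, D=e−e_prev≈0.003853; u=5/4·(-0.208891)+3/4·(-2.943453)+3/4·0.003853≈-2.465813; next y=3/10·(-0.791109)+1/4·(-2.465813)≈-0.853786
n=7: y≈-0.853786, sp=-1, e=sp−y≈-0.146214; I≈-3.089667, D=e−e_prev≈0.062677; u=5/4·(-0.146214)+3/4·(-3.089667)+3/4·0.062677≈-2.453010; next y=3/10·(-0.853786)+1/4·(-2.453010)≈-0.869388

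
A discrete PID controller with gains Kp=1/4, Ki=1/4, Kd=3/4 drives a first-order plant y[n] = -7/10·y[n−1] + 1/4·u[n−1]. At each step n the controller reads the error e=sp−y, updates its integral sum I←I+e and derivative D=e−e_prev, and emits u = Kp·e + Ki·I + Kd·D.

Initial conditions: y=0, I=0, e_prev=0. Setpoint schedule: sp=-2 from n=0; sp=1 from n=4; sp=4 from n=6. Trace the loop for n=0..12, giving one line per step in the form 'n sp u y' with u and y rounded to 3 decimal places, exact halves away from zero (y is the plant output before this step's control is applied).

0 -2 -2.500 0.000
1 -2 -0.719 -0.625
2 -2 -2.635 0.258
3 -2 -1.166 -0.839
4 1 0.052 0.296
5 1 -0.558 -0.194
6 4 2.885 -0.004
7 4 0.870 0.724
8 4 3.500 -0.289
9 4 2.104 1.078
10 4 5.492 -0.228
11 4 3.369 1.533
12 4 7.511 -0.231

(exact arithmetic carried between steps; '≈' marks a value shown rounded to 6 d.p. or computed from one; I and e_prev carry over from the previous line; the table rounds u and y to 3 d.p., halves away from zero)
n=0: y=0, sp=-2, e=sp−y=-2; I=-2, D=e−e_prev=-2; u=1/4·(-2)+1/4·(-2)+3/4·(-2)=-2.5; next y=-7/10·0+1/4·(-2.5)=-0.625
n=1: y=-0.625, sp=-2, e=sp−y=-1.375; I=-3.375, D=e−e_prev=0.625; u=1/4·(-1.375)+1/4·(-3.375)+3/4·0.625=-0.71875; next y=-7/10·(-0.625)+1/4·(-0.71875)≈0.257813
n=2: y≈0.257813, sp=-2, e=sp−y≈-2.257813; I≈-5.632813, D=e−e_prev≈-0.882813; u=1/4·(-2.257813)+1/4·(-5.632813)+3/4·(-0.882813)≈-2.634766; next y=-7/10·0.257813+1/4·(-2.634766)≈-0.839160
n=3: y≈-0.839160, sp=-2, e=sp−y≈-1.160840; I≈-6.793652, D=e−e_prev≈1.096973; u=1/4·(-1.160840)+1/4·(-6.793652)+3/4·1.096973≈-1.165894; next y=-7/10·(-0.839160)+1/4·(-1.165894)≈0.295939
n=4: y≈0.295939, sp=1, e=sp−y≈0.704061; I≈-6.089591, D=e−e_prev≈1.864901; u=1/4·0.704061+1/4·(-6.089591)+3/4·1.864901≈0.052293; next y=-7/10·0.295939+1/4·0.052293≈-0.194084
n=5: y≈-0.194084, sp=1, e=sp−y≈1.194084; I≈-4.895507, D=e−e_prev≈0.490022; u=1/4·1.194084+1/4·(-4.895507)+3/4·0.490022≈-0.557839; next y=-7/10·(-0.194084)+1/4·(-0.557839)≈-0.003601
n=6: y≈-0.003601, sp=4, e=sp−y≈4.003601; I≈-0.891906, D=e−e_prev≈2.809517; u=1/4·4.003601+1/4·(-0.891906)+3/4·2.809517≈2.885062; next y=-7/10·(-0.003601)+1/4·2.885062≈0.723786
n=7: y≈0.723786, sp=4, e=sp−y≈3.276214; I≈2.384308, D=e−e_prev≈-0.727387; u=1/4·3.276214+1/4·2.384308+3/4·(-0.727387)≈0.869590; next y=-7/10·0.723786+1/4·0.869590≈-0.289253
n=8: y≈-0.289253, sp=4, e=sp−y≈4.289253; I≈6.673560, D=e−e_prev≈1.013039; u=1/4·4.289253+1/4·6.673560+3/4·1.013039≈3.500483; next y=-7/10·(-0.289253)+1/4·3.500483≈1.077598
n=9: y≈1.077598, sp=4, e=sp−y≈2.922402; I≈9.595963, D=e−e_prev≈-1.366851; u=1/4·2.922402+1/4·9.595963+3/4·(-1.366851)≈2.104453; next y=-7/10·1.077598+1/4·2.104453≈-0.228205
n=10: y≈-0.228205, sp=4, e=sp−y≈4.228205; I≈13.824168, D=e−e_prev≈1.305803; u=1/4·4.228205+1/4·13.824168+3/4·1.305803≈5.492445; next y=-7/10·(-0.228205)+1/4·5.492445≈1.532855
n=11: y≈1.532855, sp=4, e=sp−y≈2.467145; I≈16.291313, D=e−e_prev≈-1.761060; u=1/4·2.467145+1/4·16.291313+3/4·(-1.761060)≈3.368820; next y=-7/10·1.532855+1/4·3.368820≈-0.230794
n=12: y≈-0.230794, sp=4, e=sp−y≈4.230794; I≈20.522107, D=e−e_prev≈1.763648; u=1/4·4.230794+1/4·20.522107+3/4·1.763648≈7.510961; next y=-7/10·(-0.230794)+1/4·7.510961≈2.039296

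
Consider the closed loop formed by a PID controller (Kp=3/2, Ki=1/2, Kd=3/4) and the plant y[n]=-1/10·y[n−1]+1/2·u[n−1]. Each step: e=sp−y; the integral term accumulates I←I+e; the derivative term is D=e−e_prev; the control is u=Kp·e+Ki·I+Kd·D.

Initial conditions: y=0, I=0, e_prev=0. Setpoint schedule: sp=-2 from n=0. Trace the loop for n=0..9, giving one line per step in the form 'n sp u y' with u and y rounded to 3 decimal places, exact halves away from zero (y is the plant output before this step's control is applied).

0 -2 -5.500 0.000
1 -2 2.563 -2.750
2 -2 -10.967 1.556
3 -2 10.272 -5.639
4 -2 -24.488 5.700
5 -2 31.079 -12.814
6 -2 -58.895 16.821
7 -2 85.785 -31.130
8 -2 -147.734 46.005
9 -2 228.415 -78.468

(exact arithmetic carried between steps; '≈' marks a value shown rounded to 6 d.p. or computed from one; I and e_prev carry over from the previous line; the table rounds u and y to 3 d.p., halves away from zero)
n=0: y=0, sp=-2, e=sp−y=-2; I=-2, D=e−e_prev=-2; u=3/2·(-2)+1/2·(-2)+3/4·(-2)=-5.5; next y=-1/10·0+1/2·(-5.5)=-2.75
n=1: y=-2.75, sp=-2, e=sp−y=0.75; I=-1.25, D=e−e_prev=2.75; u=3/2·0.75+1/2·(-1.25)+3/4·2.75=2.5625; next y=-1/10·(-2.75)+1/2·2.5625=1.55625
n=2: y=1.55625, sp=-2, e=sp−y=-3.55625; I=-4.80625, D=e−e_prev=-4.30625; u=3/2·(-3.55625)+1/2·(-4.80625)+3/4·(-4.30625)≈-10.967188; next y=-1/10·1.55625+1/2·(-10.967188)≈-5.639219
n=3: y≈-5.639219, sp=-2, e=sp−y≈3.639219; I≈-1.167031, D=e−e_prev≈7.195469; u=3/2·3.639219+1/2·(-1.167031)+3/4·7.195469≈10.271914; next y=-1/10·(-5.639219)+1/2·10.271914≈5.699879
n=4: y≈5.699879, sp=-2, e=sp−y≈-7.699879; I≈-8.866910, D=e−e_prev≈-11.339098; u=3/2·(-7.699879)+1/2·(-8.866910)+3/4·(-11.339098)≈-24.487597; next y=-1/10·5.699879+1/2·(-24.487597)≈-12.813786
n=5: y≈-12.813786, sp=-2, e=sp−y≈10.813786; I≈1.946876, D=e−e_prev≈18.513665; u=3/2·10.813786+1/2·1.946876+3/4·18.513665≈31.079366; next y=-1/10·(-12.813786)+1/2·31.079366≈16.821062
n=6: y≈16.821062, sp=-2, e=sp−y≈-18.821062; I≈-16.874186, D=e−e_prev≈-29.634848; u=3/2·(-18.821062)+1/2·(-16.874186)+3/4·(-29.634848)≈-58.894821; next y=-1/10·16.821062+1/2·(-58.894821)≈-31.129517
n=7: y≈-31.129517, sp=-2, e=sp−y≈29.129517; I≈12.255331, D=e−e_prev≈47.950579; u=3/2·29.129517+1/2·12.255331+3/4·47.950579≈85.784875; next y=-1/10·(-31.129517)+1/2·85.784875≈46.005389
n=8: y≈46.005389, sp=-2, e=sp−y≈-48.005389; I≈-35.750058, D=e−e_prev≈-77.134906; u=3/2·(-48.005389)+1/2·(-35.750058)+3/4·(-77.134906)≈-147.734292; next y=-1/10·46.005389+1/2·(-147.734292)≈-78.467685
n=9: y≈-78.467685, sp=-2, e=sp−y≈76.467685; I≈40.717627, D=e−e_prev≈124.473074; u=3/2·76.467685+1/2·40.717627+3/4·124.473074≈228.415147; next y=-1/10·(-78.467685)+1/2·228.415147≈122.054342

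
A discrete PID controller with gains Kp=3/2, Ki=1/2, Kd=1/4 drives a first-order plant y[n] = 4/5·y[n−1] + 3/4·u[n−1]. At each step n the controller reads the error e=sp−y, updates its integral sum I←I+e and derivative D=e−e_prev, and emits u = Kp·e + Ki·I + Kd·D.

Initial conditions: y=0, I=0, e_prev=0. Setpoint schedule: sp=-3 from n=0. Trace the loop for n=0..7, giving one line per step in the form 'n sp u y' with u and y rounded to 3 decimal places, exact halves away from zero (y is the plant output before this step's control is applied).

0 -3 -6.750 0.000
1 -3 3.891 -5.063
2 -3 -5.187 -1.132
3 -3 3.105 -4.796
4 -3 -4.311 -1.508
5 -3 2.361 -4.440
6 -3 -3.634 -1.781
7 -3 1.752 -4.150

(exact arithmetic carried between steps; '≈' marks a value shown rounded to 6 d.p. or computed from one; I and e_prev carry over from the previous line; the table rounds u and y to 3 d.p., halves away from zero)
n=0: y=0, sp=-3, e=sp−y=-3; I=-3, D=e−e_prev=-3; u=3/2·(-3)+1/2·(-3)+1/4·(-3)=-6.75; next y=4/5·0+3/4·(-6.75)=-5.0625
n=1: y=-5.0625, sp=-3, e=sp−y=2.0625; I=-0.9375, D=e−e_prev=5.0625; u=3/2·2.0625+1/2·(-0.9375)+1/4·5.0625=3.890625; next y=4/5·(-5.0625)+3/4·3.890625≈-1.132031
n=2: y≈-1.132031, sp=-3, e=sp−y≈-1.867969; I≈-2.805469, D=e−e_prev≈-3.930469; u=3/2·(-1.867969)+1/2·(-2.805469)+1/4·(-3.930469)≈-5.187305; next y=4/5·(-1.132031)+3/4·(-5.187305)≈-4.796104
n=3: y≈-4.796104, sp=-3, e=sp−y≈1.796104; I≈-1.009365, D=e−e_prev≈3.664072; u=3/2·1.796104+1/2·(-1.009365)+1/4·3.664072≈3.105491; next y=4/5·(-4.796104)+3/4·3.105491≈-1.507765
n=4: y≈-1.507765, sp=-3, e=sp−y≈-1.492235; I≈-2.501600, D=e−e_prev≈-3.288339; u=3/2·(-1.492235)+1/2·(-2.501600)+1/4·(-3.288339)≈-4.311238; next y=4/5·(-1.507765)+3/4·(-4.311238)≈-4.439640
n=5: y≈-4.439640, sp=-3, e=sp−y≈1.439640; I≈-1.061960, D=e−e_prev≈2.931875; u=3/2·1.439640+1/2·(-1.061960)+1/4·2.931875≈2.361449; next y=4/5·(-4.439640)+3/4·2.361449≈-1.780625
n=6: y≈-1.780625, sp=-3, e=sp−y≈-1.219375; I≈-2.281335, D=e−e_prev≈-2.659015; u=3/2·(-1.219375)+1/2·(-2.281335)+1/4·(-2.659015)≈-3.634483; next y=4/5·(-1.780625)+3/4·(-3.634483)≈-4.150363
n=7: y≈-4.150363, sp=-3, e=sp−y≈1.150363; I≈-1.130972, D=e−e_prev≈2.369737; u=3/2·1.150363+1/2·(-1.130972)+1/4·2.369737≈1.752492; next y=4/5·(-4.150363)+3/4·1.752492≈-2.005921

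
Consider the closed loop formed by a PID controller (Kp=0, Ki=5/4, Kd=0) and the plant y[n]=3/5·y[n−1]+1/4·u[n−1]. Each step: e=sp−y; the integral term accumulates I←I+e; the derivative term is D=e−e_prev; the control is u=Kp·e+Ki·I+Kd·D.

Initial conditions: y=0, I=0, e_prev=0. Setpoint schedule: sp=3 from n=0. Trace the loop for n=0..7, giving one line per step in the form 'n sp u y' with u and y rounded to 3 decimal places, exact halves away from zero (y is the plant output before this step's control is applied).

0 3 3.750 0.000
1 3 6.328 0.938
2 3 7.397 2.145
3 3 7.227 3.136
4 3 6.367 3.688
5 3 5.361 3.805
6 3 4.582 3.623
7 3 4.183 3.319

(exact arithmetic carried between steps; '≈' marks a value shown rounded to 6 d.p. or computed from one; I and e_prev carry over from the previous line; the table rounds u and y to 3 d.p., halves away from zero)
n=0: y=0, sp=3, e=sp−y=3; I=3, D=e−e_prev=3; u=0·3+5/4·3+0·3=3.75; next y=3/5·0+1/4·3.75=0.9375
n=1: y=0.9375, sp=3, e=sp−y=2.0625; I=5.0625, D=e−e_prev=-0.9375; u=0·2.0625+5/4·5.0625+0·(-0.9375)=6.328125; next y=3/5·0.9375+1/4·6.328125≈2.144531
n=2: y≈2.144531, sp=3, e=sp−y≈0.855469; I≈5.917969, D=e−e_prev≈-1.207031; u=0·0.855469+5/4·5.917969+0·(-1.207031)≈7.397461; next y=3/5·2.144531+1/4·7.397461≈3.136084
n=3: y≈3.136084, sp=3, e=sp−y≈-0.136084; I≈5.781885, D=e−e_prev≈-0.991553; u=0·(-0.136084)+5/4·5.781885+0·(-0.991553)≈7.227356; next y=3/5·3.136084+1/4·7.227356≈3.688489
n=4: y≈3.688489, sp=3, e=sp−y≈-0.688489; I≈5.093395, D=e−e_prev≈-0.552405; u=0·(-0.688489)+5/4·5.093395+0·(-0.552405)≈6.366744; next y=3/5·3.688489+1/4·6.366744≈3.804780
n=5: y≈3.804780, sp=3, e=sp−y≈-0.804780; I≈4.288616, D=e−e_prev≈-0.116290; u=0·(-0.804780)+5/4·4.288616+0·(-0.116290)≈5.360770; next y=3/5·3.804780+1/4·5.360770≈3.623060
n=6: y≈3.623060, sp=3, e=sp−y≈-0.623060; I≈3.665555, D=e−e_prev≈0.181719; u=0·(-0.623060)+5/4·3.665555+0·0.181719≈4.581944; next y=3/5·3.623060+1/4·4.581944≈3.319322
n=7: y≈3.319322, sp=3, e=sp−y≈-0.319322; I≈3.346233, D=e−e_prev≈0.303738; u=0·(-0.319322)+5/4·3.346233+0·0.303738≈4.182792; next y=3/5·3.319322+1/4·4.182792≈3.037291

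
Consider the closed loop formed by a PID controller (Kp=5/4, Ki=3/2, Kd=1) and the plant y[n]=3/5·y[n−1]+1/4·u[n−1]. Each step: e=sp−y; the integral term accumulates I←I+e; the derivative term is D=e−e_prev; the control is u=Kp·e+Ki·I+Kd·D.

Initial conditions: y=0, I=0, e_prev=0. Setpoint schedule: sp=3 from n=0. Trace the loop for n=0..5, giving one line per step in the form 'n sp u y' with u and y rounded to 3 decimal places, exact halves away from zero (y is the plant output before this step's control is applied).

(exact arithmetic carried between steps; '≈' marks a value shown rounded to 6 d.p. or computed from one; I and e_prev carry over from the previous line; the table rounds u and y to 3 d.p., halves away from zero)
n=0: y=0, sp=3, e=sp−y=3; I=3, D=e−e_prev=3; u=5/4·3+3/2·3+1·3=11.25; next y=3/5·0+1/4·11.25=2.8125
n=1: y=2.8125, sp=3, e=sp−y=0.1875; I=3.1875, D=e−e_prev=-2.8125; u=5/4·0.1875+3/2·3.1875+1·(-2.8125)=2.203125; next y=3/5·2.8125+1/4·2.203125≈2.238281
n=2: y≈2.238281, sp=3, e=sp−y≈0.761719; I≈3.949219, D=e−e_prev≈0.574219; u=5/4·0.761719+3/2·3.949219+1·0.574219≈7.450195; next y=3/5·2.238281+1/4·7.450195≈3.205518
n=3: y≈3.205518, sp=3, e=sp−y≈-0.205518; I≈3.743701, D=e−e_prev≈-0.967236; u=5/4·(-0.205518)+3/2·3.743701+1·(-0.967236)≈4.391418; next y=3/5·3.205518+1/4·4.391418≈3.021165
n=4: y≈3.021165, sp=3, e=sp−y≈-0.021165; I≈3.722536, D=e−e_prev≈0.184352; u=5/4·(-0.021165)+3/2·3.722536+1·0.184352≈5.741700; next y=3/5·3.021165+1/4·5.741700≈3.248124
n=5: y≈3.248124, sp=3, e=sp−y≈-0.248124; I≈3.474412, D=e−e_prev≈-0.226959; u=5/4·(-0.248124)+3/2·3.474412+1·(-0.226959)≈4.674504; next y=3/5·3.248124+1/4·4.674504≈3.117500

0 3 11.250 0.000
1 3 2.203 2.813
2 3 7.450 2.238
3 3 4.391 3.206
4 3 5.742 3.021
5 3 4.675 3.248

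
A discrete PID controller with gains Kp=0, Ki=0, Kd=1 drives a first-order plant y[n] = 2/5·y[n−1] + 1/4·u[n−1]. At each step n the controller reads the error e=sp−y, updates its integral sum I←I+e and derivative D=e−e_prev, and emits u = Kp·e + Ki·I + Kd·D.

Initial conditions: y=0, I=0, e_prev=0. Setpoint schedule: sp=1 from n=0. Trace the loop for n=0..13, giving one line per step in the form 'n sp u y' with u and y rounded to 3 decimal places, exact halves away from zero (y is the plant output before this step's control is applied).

0 1 1.000 0.000
1 1 -0.250 0.250
2 1 0.213 0.038
3 1 -0.031 0.068
4 1 0.049 0.020
5 1 0.000 0.020
6 1 0.012 0.008
7 1 0.002 0.006
8 1 0.003 0.003
9 1 0.001 0.002
10 1 0.001 0.001
11 1 0.000 0.001
12 1 0.000 0.000
13 1 0.000 0.000

(exact arithmetic carried between steps; '≈' marks a value shown rounded to 6 d.p. or computed from one; I and e_prev carry over from the previous line; the table rounds u and y to 3 d.p., halves away from zero)
n=0: y=0, sp=1, e=sp−y=1; I=1, D=e−e_prev=1; u=0·1+0·1+1·1=1; next y=2/5·0+1/4·1=0.25
n=1: y=0.25, sp=1, e=sp−y=0.75; I=1.75, D=e−e_prev=-0.25; u=0·0.75+0·1.75+1·(-0.25)=-0.25; next y=2/5·0.25+1/4·(-0.25)=0.0375
n=2: y=0.0375, sp=1, e=sp−y=0.9625; I=2.7125, D=e−e_prev=0.2125; u=0·0.9625+0·2.7125+1·0.2125=0.2125; next y=2/5·0.0375+1/4·0.2125=0.068125
n=3: y=0.068125, sp=1, e=sp−y=0.931875; I=3.644375, D=e−e_prev=-0.030625; u=0·0.931875+0·3.644375+1·(-0.030625)=-0.030625; next y=2/5·0.068125+1/4·(-0.030625)≈0.019594
n=4: y≈0.019594, sp=1, e=sp−y≈0.980406; I≈4.624781, D=e−e_prev≈0.048531; u=0·0.980406+0·4.624781+1·0.048531≈0.048531; next y=2/5·0.019594+1/4·0.048531≈0.019970
n=5: y≈0.019970, sp=1, e=sp−y≈0.980030; I≈5.604811, D=e−e_prev≈-0.000377; u=0·0.980030+0·5.604811+1·(-0.000377)≈-0.000377; next y=2/5·0.019970+1/4·(-0.000377)≈0.007894
n=6: y≈0.007894, sp=1, e=sp−y≈0.992106; I≈6.596917, D=e−e_prev≈0.012076; u=0·0.992106+0·6.596917+1·0.012076≈0.012076; next y=2/5·0.007894+1/4·0.012076≈0.006177
n=7: y≈0.006177, sp=1, e=sp−y≈0.993823; I≈7.590740, D=e−e_prev≈0.001717; u=0·0.993823+0·7.590740+1·0.001717≈0.001717; next y=2/5·0.006177+1/4·0.001717≈0.002900
n=8: y≈0.002900, sp=1, e=sp−y≈0.997100; I≈8.587840, D=e−e_prev≈0.003277; u=0·0.997100+0·8.587840+1·0.003277≈0.003277; next y=2/5·0.002900+1/4·0.003277≈0.001979
n=9: y≈0.001979, sp=1, e=sp−y≈0.998021; I≈9.585861, D=e−e_prev≈0.000921; u=0·0.998021+0·9.585861+1·0.000921≈0.000921; next y=2/5·0.001979+1/4·0.000921≈0.001022
n=10: y≈0.001022, sp=1, e=sp−y≈0.998978; I≈10.584839, D=e−e_prev≈0.000957; u=0·0.998978+0·10.584839+1·0.000957≈0.000957; next y=2/5·0.001022+1/4·0.000957≈0.000648
n=11: y≈0.000648, sp=1, e=sp−y≈0.999352; I≈11.584191, D=e−e_prev≈0.000374; u=0·0.999352+0·11.584191+1·0.000374≈0.000374; next y=2/5·0.000648+1/4·0.000374≈0.000353
n=12: y≈0.000353, sp=1, e=sp−y≈0.999647; I≈12.583838, D=e−e_prev≈0.000295; u=0·0.999647+0·12.583838+1·0.000295≈0.000295; next y=2/5·0.000353+1/4·0.000295≈0.000215
n=13: y≈0.000215, sp=1, e=sp−y≈0.999785; I≈13.583624, D=e−e_prev≈0.000138; u=0·0.999785+0·13.583624+1·0.000138≈0.000138; next y=2/5·0.000215+1/4·0.000138≈0.000120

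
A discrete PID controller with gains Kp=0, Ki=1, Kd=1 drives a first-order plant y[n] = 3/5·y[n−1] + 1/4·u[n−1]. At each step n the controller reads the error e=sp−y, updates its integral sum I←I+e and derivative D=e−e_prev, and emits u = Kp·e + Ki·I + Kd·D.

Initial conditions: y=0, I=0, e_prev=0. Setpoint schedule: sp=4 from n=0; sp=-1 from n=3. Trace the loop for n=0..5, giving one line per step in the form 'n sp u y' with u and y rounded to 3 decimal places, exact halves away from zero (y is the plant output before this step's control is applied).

(exact arithmetic carried between steps; '≈' marks a value shown rounded to 6 d.p. or computed from one; I and e_prev carry over from the previous line; the table rounds u and y to 3 d.p., halves away from zero)
n=0: y=0, sp=4, e=sp−y=4; I=4, D=e−e_prev=4; u=0·4+1·4+1·4=8; next y=3/5·0+1/4·8=2
n=1: y=2, sp=4, e=sp−y=2; I=6, D=e−e_prev=-2; u=0·2+1·6+1·(-2)=4; next y=3/5·2+1/4·4=2.2
n=2: y=2.2, sp=4, e=sp−y=1.8; I=7.8, D=e−e_prev=-0.2; u=0·1.8+1·7.8+1·(-0.2)=7.6; next y=3/5·2.2+1/4·7.6=3.22
n=3: y=3.22, sp=-1, e=sp−y=-4.22; I=3.58, D=e−e_prev=-6.02; u=0·(-4.22)+1·3.58+1·(-6.02)=-2.44; next y=3/5·3.22+1/4·(-2.44)=1.322
n=4: y=1.322, sp=-1, e=sp−y=-2.322; I=1.258, D=e−e_prev=1.898; u=0·(-2.322)+1·1.258+1·1.898=3.156; next y=3/5·1.322+1/4·3.156=1.5822
n=5: y=1.5822, sp=-1, e=sp−y=-2.5822; I=-1.3242, D=e−e_prev=-0.2602; u=0·(-2.5822)+1·(-1.3242)+1·(-0.2602)=-1.5844; next y=3/5·1.5822+1/4·(-1.5844)=0.55322

0 4 8.000 0.000
1 4 4.000 2.000
2 4 7.600 2.200
3 -1 -2.440 3.220
4 -1 3.156 1.322
5 -1 -1.584 1.582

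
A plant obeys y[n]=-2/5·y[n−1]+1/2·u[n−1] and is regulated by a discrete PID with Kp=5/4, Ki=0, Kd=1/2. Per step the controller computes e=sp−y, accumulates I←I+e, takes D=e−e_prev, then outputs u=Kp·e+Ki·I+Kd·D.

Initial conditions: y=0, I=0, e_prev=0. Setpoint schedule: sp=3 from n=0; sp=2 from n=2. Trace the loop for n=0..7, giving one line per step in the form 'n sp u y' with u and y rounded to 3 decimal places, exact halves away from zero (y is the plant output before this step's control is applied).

0 3 5.250 0.000
1 3 -0.844 2.625
2 2 5.888 -1.472
3 2 -4.418 3.533
4 2 10.606 -3.622
5 2 -11.127 6.752
6 2 20.338 -8.264
7 2 -25.213 13.475

(exact arithmetic carried between steps; '≈' marks a value shown rounded to 6 d.p. or computed from one; I and e_prev carry over from the previous line; the table rounds u and y to 3 d.p., halves away from zero)
n=0: y=0, sp=3, e=sp−y=3; I=3, D=e−e_prev=3; u=5/4·3+0·3+1/2·3=5.25; next y=-2/5·0+1/2·5.25=2.625
n=1: y=2.625, sp=3, e=sp−y=0.375; I=3.375, D=e−e_prev=-2.625; u=5/4·0.375+0·3.375+1/2·(-2.625)=-0.84375; next y=-2/5·2.625+1/2·(-0.84375)=-1.471875
n=2: y=-1.471875, sp=2, e=sp−y=3.471875; I=6.846875, D=e−e_prev=3.096875; u=5/4·3.471875+0·6.846875+1/2·3.096875≈5.888281; next y=-2/5·(-1.471875)+1/2·5.888281≈3.532891
n=3: y≈3.532891, sp=2, e=sp−y≈-1.532891; I≈5.313984, D=e−e_prev≈-5.004766; u=5/4·(-1.532891)+0·5.313984+1/2·(-5.004766)≈-4.418496; next y=-2/5·3.532891+1/2·(-4.418496)≈-3.622404
n=4: y≈-3.622404, sp=2, e=sp−y≈5.622404; I≈10.936389, D=e−e_prev≈7.155295; u=5/4·5.622404+0·10.936389+1/2·7.155295≈10.605653; next y=-2/5·(-3.622404)+1/2·10.605653≈6.751788
n=5: y≈6.751788, sp=2, e=sp−y≈-4.751788; I≈6.184601, D=e−e_prev≈-10.374192; u=5/4·(-4.751788)+0·6.184601+1/2·(-10.374192)≈-11.126831; next y=-2/5·6.751788+1/2·(-11.126831)≈-8.264131
n=6: y≈-8.264131, sp=2, e=sp−y≈10.264131; I≈16.448731, D=e−e_prev≈15.015919; u=5/4·10.264131+0·16.448731+1/2·15.015919≈20.338123; next y=-2/5·(-8.264131)+1/2·20.338123≈13.474714
n=7: y≈13.474714, sp=2, e=sp−y≈-11.474714; I≈4.974017, D=e−e_prev≈-21.738845; u=5/4·(-11.474714)+0·4.974017+1/2·(-21.738845)≈-25.212815; next y=-2/5·13.474714+1/2·(-25.212815)≈-17.996293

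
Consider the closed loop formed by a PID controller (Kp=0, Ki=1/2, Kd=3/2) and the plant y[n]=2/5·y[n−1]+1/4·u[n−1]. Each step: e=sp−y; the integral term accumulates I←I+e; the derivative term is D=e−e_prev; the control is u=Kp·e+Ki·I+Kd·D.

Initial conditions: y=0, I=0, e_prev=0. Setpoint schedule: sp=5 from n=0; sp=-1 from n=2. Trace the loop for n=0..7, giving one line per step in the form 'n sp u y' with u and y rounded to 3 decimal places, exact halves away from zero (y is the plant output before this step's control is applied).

(exact arithmetic carried between steps; '≈' marks a value shown rounded to 6 d.p. or computed from one; I and e_prev carry over from the previous line; the table rounds u and y to 3 d.p., halves away from zero)
n=0: y=0, sp=5, e=sp−y=5; I=5, D=e−e_prev=5; u=0·5+1/2·5+3/2·5=10; next y=2/5·0+1/4·10=2.5
n=1: y=2.5, sp=5, e=sp−y=2.5; I=7.5, D=e−e_prev=-2.5; u=0·2.5+1/2·7.5+3/2·(-2.5)=0; next y=2/5·2.5+1/4·0=1
n=2: y=1, sp=-1, e=sp−y=-2; I=5.5, D=e−e_prev=-4.5; u=0·(-2)+1/2·5.5+3/2·(-4.5)=-4; next y=2/5·1+1/4·(-4)=-0.6
n=3: y=-0.6, sp=-1, e=sp−y=-0.4; I=5.1, D=e−e_prev=1.6; u=0·(-0.4)+1/2·5.1+3/2·1.6=4.95; next y=2/5·(-0.6)+1/4·4.95=0.9975
n=4: y=0.9975, sp=-1, e=sp−y=-1.9975; I=3.1025, D=e−e_prev=-1.5975; u=0·(-1.9975)+1/2·3.1025+3/2·(-1.5975)=-0.845; next y=2/5·0.9975+1/4·(-0.845)=0.18775
n=5: y=0.18775, sp=-1, e=sp−y=-1.18775; I=1.91475, D=e−e_prev=0.80975; u=0·(-1.18775)+1/2·1.91475+3/2·0.80975=2.172; next y=2/5·0.18775+1/4·2.172=0.6181
n=6: y=0.6181, sp=-1, e=sp−y=-1.6181; I=0.29665, D=e−e_prev=-0.43035; u=0·(-1.6181)+1/2·0.29665+3/2·(-0.43035)=-0.4972; next y=2/5·0.6181+1/4·(-0.4972)=0.12294
n=7: y=0.12294, sp=-1, e=sp−y=-1.12294; I=-0.82629, D=e−e_prev=0.49516; u=0·(-1.12294)+1/2·(-0.82629)+3/2·0.49516=0.329595; next y=2/5·0.12294+1/4·0.329595≈0.131575

0 5 10.000 0.000
1 5 0.000 2.500
2 -1 -4.000 1.000
3 -1 4.950 -0.600
4 -1 -0.845 0.998
5 -1 2.172 0.188
6 -1 -0.497 0.618
7 -1 0.330 0.123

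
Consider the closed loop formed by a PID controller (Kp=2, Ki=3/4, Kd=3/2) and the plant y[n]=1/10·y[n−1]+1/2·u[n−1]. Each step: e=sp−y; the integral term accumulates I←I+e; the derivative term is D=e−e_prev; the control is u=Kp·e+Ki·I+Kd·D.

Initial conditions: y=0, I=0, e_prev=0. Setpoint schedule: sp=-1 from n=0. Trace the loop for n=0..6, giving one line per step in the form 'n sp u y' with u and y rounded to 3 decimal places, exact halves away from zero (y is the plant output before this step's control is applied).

(exact arithmetic carried between steps; '≈' marks a value shown rounded to 6 d.p. or computed from one; I and e_prev carry over from the previous line; the table rounds u and y to 3 d.p., halves away from zero)
n=0: y=0, sp=-1, e=sp−y=-1; I=-1, D=e−e_prev=-1; u=2·(-1)+3/4·(-1)+3/2·(-1)=-4.25; next y=1/10·0+1/2·(-4.25)=-2.125
n=1: y=-2.125, sp=-1, e=sp−y=1.125; I=0.125, D=e−e_prev=2.125; u=2·1.125+3/4·0.125+3/2·2.125=5.53125; next y=1/10·(-2.125)+1/2·5.53125=2.553125
n=2: y=2.553125, sp=-1, e=sp−y=-3.553125; I=-3.428125, D=e−e_prev=-4.678125; u=2·(-3.553125)+3/4·(-3.428125)+3/2·(-4.678125)≈-16.694531; next y=1/10·2.553125+1/2·(-16.694531)≈-8.091953
n=3: y≈-8.091953, sp=-1, e=sp−y≈7.091953; I≈3.663828, D=e−e_prev≈10.645078; u=2·7.091953+3/4·3.663828+3/2·10.645078≈32.899395; next y=1/10·(-8.091953)+1/2·32.899395≈15.640502
n=4: y≈15.640502, sp=-1, e=sp−y≈-16.640502; I≈-12.976674, D=e−e_prev≈-23.732455; u=2·(-16.640502)+3/4·(-12.976674)+3/2·(-23.732455)≈-78.612192; next y=1/10·15.640502+1/2·(-78.612192)≈-37.742046
n=5: y≈-37.742046, sp=-1, e=sp−y≈36.742046; I≈23.765372, D=e−e_prev≈53.382548; u=2·36.742046+3/4·23.765372+3/2·53.382548≈171.381942; next y=1/10·(-37.742046)+1/2·171.381942≈81.916766
n=6: y≈81.916766, sp=-1, e=sp−y≈-82.916766; I≈-59.151395, D=e−e_prev≈-119.658812; u=2·(-82.916766)+3/4·(-59.151395)+3/2·(-119.658812)≈-389.685297; next y=1/10·81.916766+1/2·(-389.685297)≈-186.650972

0 -1 -4.250 0.000
1 -1 5.531 -2.125
2 -1 -16.695 2.553
3 -1 32.899 -8.092
4 -1 -78.612 15.641
5 -1 171.382 -37.742
6 -1 -389.685 81.917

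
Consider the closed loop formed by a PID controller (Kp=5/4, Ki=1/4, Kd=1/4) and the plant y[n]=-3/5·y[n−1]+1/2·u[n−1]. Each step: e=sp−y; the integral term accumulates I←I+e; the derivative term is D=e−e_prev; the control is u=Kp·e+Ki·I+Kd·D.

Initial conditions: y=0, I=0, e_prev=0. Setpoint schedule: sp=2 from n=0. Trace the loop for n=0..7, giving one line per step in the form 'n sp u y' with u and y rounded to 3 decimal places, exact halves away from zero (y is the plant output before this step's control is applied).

(exact arithmetic carried between steps; '≈' marks a value shown rounded to 6 d.p. or computed from one; I and e_prev carry over from the previous line; the table rounds u and y to 3 d.p., halves away from zero)
n=0: y=0, sp=2, e=sp−y=2; I=2, D=e−e_prev=2; u=5/4·2+1/4·2+1/4·2=3.5; next y=-3/5·0+1/2·3.5=1.75
n=1: y=1.75, sp=2, e=sp−y=0.25; I=2.25, D=e−e_prev=-1.75; u=5/4·0.25+1/4·2.25+1/4·(-1.75)=0.4375; next y=-3/5·1.75+1/2·0.4375=-0.83125
n=2: y=-0.83125, sp=2, e=sp−y=2.83125; I=5.08125, D=e−e_prev=2.58125; u=5/4·2.83125+1/4·5.08125+1/4·2.58125≈5.454688; next y=-3/5·(-0.83125)+1/2·5.454688≈3.226094
n=3: y≈3.226094, sp=2, e=sp−y≈-1.226094; I≈3.855156, D=e−e_prev≈-4.057344; u=5/4·(-1.226094)+1/4·3.855156+1/4·(-4.057344)≈-1.583164; next y=-3/5·3.226094+1/2·(-1.583164)≈-2.727238
n=4: y≈-2.727238, sp=2, e=sp−y≈4.727238; I≈8.582395, D=e−e_prev≈5.953332; u=5/4·4.727238+1/4·8.582395+1/4·5.953332≈9.542979; next y=-3/5·(-2.727238)+1/2·9.542979≈6.407833
n=5: y≈6.407833, sp=2, e=sp−y≈-4.407833; I≈4.174562, D=e−e_prev≈-9.135071; u=5/4·(-4.407833)+1/4·4.174562+1/4·(-9.135071)≈-6.749918; next y=-3/5·6.407833+1/2·(-6.749918)≈-7.219659
n=6: y≈-7.219659, sp=2, e=sp−y≈9.219659; I≈13.394221, D=e−e_prev≈13.627491; u=5/4·9.219659+1/4·13.394221+1/4·13.627491≈18.280001; next y=-3/5·(-7.219659)+1/2·18.280001≈13.471796
n=7: y≈13.471796, sp=2, e=sp−y≈-11.471796; I≈1.922425, D=e−e_prev≈-20.691455; u=5/4·(-11.471796)+1/4·1.922425+1/4·(-20.691455)≈-19.032002; next y=-3/5·13.471796+1/2·(-19.032002)≈-17.599079

0 2 3.500 0.000
1 2 0.438 1.750
2 2 5.455 -0.831
3 2 -1.583 3.226
4 2 9.543 -2.727
5 2 -6.750 6.408
6 2 18.280 -7.220
7 2 -19.032 13.472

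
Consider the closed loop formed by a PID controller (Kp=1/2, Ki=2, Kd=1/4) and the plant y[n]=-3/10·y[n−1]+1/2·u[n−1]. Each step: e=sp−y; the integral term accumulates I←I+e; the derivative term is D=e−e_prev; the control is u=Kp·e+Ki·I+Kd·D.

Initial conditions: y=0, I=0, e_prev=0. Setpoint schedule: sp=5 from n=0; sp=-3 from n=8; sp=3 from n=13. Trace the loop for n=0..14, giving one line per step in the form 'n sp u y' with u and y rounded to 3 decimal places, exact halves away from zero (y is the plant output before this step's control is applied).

0 5 13.750 0.000
1 5 3.594 6.875
2 5 21.199 -0.266
3 5 -0.153 10.679
4 5 29.614 -3.280
5 5 -9.762 15.791
6 5 43.299 -9.618
7 5 -27.738 24.535
8 -3 45.583 -21.229
9 -3 -65.971 29.160
10 -3 77.264 -41.734
11 -3 -118.428 51.152
12 -3 142.196 -74.559
13 3 -191.682 93.466
14 3 265.596 -123.881

(exact arithmetic carried between steps; '≈' marks a value shown rounded to 6 d.p. or computed from one; I and e_prev carry over from the previous line; the table rounds u and y to 3 d.p., halves away from zero)
n=0: y=0, sp=5, e=sp−y=5; I=5, D=e−e_prev=5; u=1/2·5+2·5+1/4·5=13.75; next y=-3/10·0+1/2·13.75=6.875
n=1: y=6.875, sp=5, e=sp−y=-1.875; I=3.125, D=e−e_prev=-6.875; u=1/2·(-1.875)+2·3.125+1/4·(-6.875)=3.59375; next y=-3/10·6.875+1/2·3.59375=-0.265625
n=2: y=-0.265625, sp=5, e=sp−y=5.265625; I=8.390625, D=e−e_prev=7.140625; u=1/2·5.265625+2·8.390625+1/4·7.140625≈21.199219; next y=-3/10·(-0.265625)+1/2·21.199219≈10.679297
n=3: y≈10.679297, sp=5, e=sp−y≈-5.679297; I≈2.711328, D=e−e_prev≈-10.944922; u=1/2·(-5.679297)+2·2.711328+1/4·(-10.944922)≈-0.153223; next y=-3/10·10.679297+1/2·(-0.153223)≈-3.280400
n=4: y≈-3.280400, sp=5, e=sp−y≈8.280400; I≈10.991729, D=e−e_prev≈13.959697; u=1/2·8.280400+2·10.991729+1/4·13.959697≈29.613582; next y=-3/10·(-3.280400)+1/2·29.613582≈15.790911
n=5: y≈15.790911, sp=5, e=sp−y≈-10.790911; I≈0.200818, D=e−e_prev≈-19.071311; u=1/2·(-10.790911)+2·0.200818+1/4·(-19.071311)≈-9.761648; next y=-3/10·15.790911+1/2·(-9.761648)≈-9.618097
n=6: y≈-9.618097, sp=5, e=sp−y≈14.618097; I≈14.818915, D=e−e_prev≈25.409008; u=1/2·14.618097+2·14.818915+1/4·25.409008≈43.299130; next y=-3/10·(-9.618097)+1/2·43.299130≈24.534994
n=7: y≈24.534994, sp=5, e=sp−y≈-19.534994; I≈-4.716080, D=e−e_prev≈-34.153092; u=1/2·(-19.534994)+2·(-4.716080)+1/4·(-34.153092)≈-27.737929; next y=-3/10·24.534994+1/2·(-27.737929)≈-21.229463
n=8: y≈-21.229463, sp=-3, e=sp−y≈18.229463; I≈13.513383, D=e−e_prev≈37.764457; u=1/2·18.229463+2·13.513383+1/4·37.764457≈45.582613; next y=-3/10·(-21.229463)+1/2·45.582613≈29.160145
n=9: y≈29.160145, sp=-3, e=sp−y≈-32.160145; I≈-18.646762, D=e−e_prev≈-50.389608; u=1/2·(-32.160145)+2·(-18.646762)+1/4·(-50.389608)≈-65.970998; next y=-3/10·29.160145+1/2·(-65.970998)≈-41.733543
n=10: y≈-41.733543, sp=-3, e=sp−y≈38.733543; I≈20.086781, D=e−e_prev≈70.893688; u=1/2·38.733543+2·20.086781+1/4·70.893688≈77.263755; next y=-3/10·(-41.733543)+1/2·77.263755≈51.151940
n=11: y≈51.151940, sp=-3, e=sp−y≈-54.151940; I≈-34.065159, D=e−e_prev≈-92.885483; u=1/2·(-54.151940)+2·(-34.065159)+1/4·(-92.885483)≈-118.427660; next y=-3/10·51.151940+1/2·(-118.427660)≈-74.559412
n=12: y≈-74.559412, sp=-3, e=sp−y≈71.559412; I≈37.494252, D=e−e_prev≈125.711352; u=1/2·71.559412+2·37.494252+1/4·125.711352≈142.196049; next y=-3/10·(-74.559412)+1/2·142.196049≈93.465848
n=13: y≈93.465848, sp=3, e=sp−y≈-90.465848; I≈-52.971596, D=e−e_prev≈-162.025260; u=1/2·(-90.465848)+2·(-52.971596)+1/4·(-162.025260)≈-191.682430; next y=-3/10·93.465848+1/2·(-191.682430)≈-123.880970
n=14: y≈-123.880970, sp=3, e=sp−y≈126.880970; I≈73.909374, D=e−e_prev≈217.346818; u=1/2·126.880970+2·73.909374+1/4·217.346818≈265.595937; next y=-3/10·(-123.880970)+1/2·265.595937≈169.962259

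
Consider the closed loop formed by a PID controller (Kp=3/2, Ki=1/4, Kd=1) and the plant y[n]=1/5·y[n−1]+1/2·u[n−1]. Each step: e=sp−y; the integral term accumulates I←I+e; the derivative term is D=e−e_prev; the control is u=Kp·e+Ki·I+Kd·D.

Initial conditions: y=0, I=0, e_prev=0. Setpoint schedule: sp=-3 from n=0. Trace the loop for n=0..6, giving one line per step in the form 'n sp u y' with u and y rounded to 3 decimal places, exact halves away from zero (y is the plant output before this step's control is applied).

0 -3 -8.250 0.000
1 -3 5.344 -4.125
2 -3 -14.923 1.847
3 -3 14.419 -7.092
4 -3 -28.925 5.791
5 -3 34.273 -13.304
6 -3 -58.642 14.476

(exact arithmetic carried between steps; '≈' marks a value shown rounded to 6 d.p. or computed from one; I and e_prev carry over from the previous line; the table rounds u and y to 3 d.p., halves away from zero)
n=0: y=0, sp=-3, e=sp−y=-3; I=-3, D=e−e_prev=-3; u=3/2·(-3)+1/4·(-3)+1·(-3)=-8.25; next y=1/5·0+1/2·(-8.25)=-4.125
n=1: y=-4.125, sp=-3, e=sp−y=1.125; I=-1.875, D=e−e_prev=4.125; u=3/2·1.125+1/4·(-1.875)+1·4.125=5.34375; next y=1/5·(-4.125)+1/2·5.34375=1.846875
n=2: y=1.846875, sp=-3, e=sp−y=-4.846875; I=-6.721875, D=e−e_prev=-5.971875; u=3/2·(-4.846875)+1/4·(-6.721875)+1·(-5.971875)≈-14.922656; next y=1/5·1.846875+1/2·(-14.922656)≈-7.091953
n=3: y≈-7.091953, sp=-3, e=sp−y≈4.091953; I≈-2.629922, D=e−e_prev≈8.938828; u=3/2·4.091953+1/4·(-2.629922)+1·8.938828≈14.419277; next y=1/5·(-7.091953)+1/2·14.419277≈5.791248
n=4: y≈5.791248, sp=-3, e=sp−y≈-8.791248; I≈-11.421170, D=e−e_prev≈-12.883201; u=3/2·(-8.791248)+1/4·(-11.421170)+1·(-12.883201)≈-28.925366; next y=1/5·5.791248+1/2·(-28.925366)≈-13.304433
n=5: y≈-13.304433, sp=-3, e=sp−y≈10.304433; I≈-1.116737, D=e−e_prev≈19.095681; u=3/2·10.304433+1/4·(-1.116737)+1·19.095681≈34.273147; next y=1/5·(-13.304433)+1/2·34.273147≈14.475687
n=6: y≈14.475687, sp=-3, e=sp−y≈-17.475687; I≈-18.592424, D=e−e_prev≈-27.780120; u=3/2·(-17.475687)+1/4·(-18.592424)+1·(-27.780120)≈-58.641756; next y=1/5·14.475687+1/2·(-58.641756)≈-26.425741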